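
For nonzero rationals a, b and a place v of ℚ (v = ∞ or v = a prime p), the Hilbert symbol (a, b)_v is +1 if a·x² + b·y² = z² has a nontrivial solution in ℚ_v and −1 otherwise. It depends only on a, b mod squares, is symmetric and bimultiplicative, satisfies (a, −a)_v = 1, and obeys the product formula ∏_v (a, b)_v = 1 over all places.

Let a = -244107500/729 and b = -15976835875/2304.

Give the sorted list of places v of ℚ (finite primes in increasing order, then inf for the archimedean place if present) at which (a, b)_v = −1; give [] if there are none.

(a, b) ≡ (-97643, -13042315) mod (ℚ^×)²; places V = {2, 3, 5, 7, 11, 13, 17, 29, 37, ∞}.
(a,b)_29: α=1, u≡10; β=1, v≡14 (mod 29); (10|29)=-1, (14|29)=-1; sign (−1)^0·-1^1·-1^1 = +1.
(a,b)_13: α=1, u≡12; β=1, v≡7 (mod 13); (12|13)=+1, (7|13)=-1; sign (−1)^0·+1^1·-1^1 = -1.
(a,b)_5: α=4, u≡2; β=3, v≡2 (mod 5); (2|5)=-1, (2|5)=-1; sign (−1)^0·-1^3·-1^4 = -1.
(a,b)_37: α=1, u≡33; β=1, v≡9 (mod 37); (33|37)=+1, (9|37)=+1; sign (−1)^0·+1^1·+1^1 = +1.
(a,b)_3: α=-6, u≡1; β=-2, v≡2 (mod 3); (1|3)=+1, (2|3)=-1; sign (−1)^0·+1^-2·-1^-6 = +1.
(a,b)_11: α=0, u≡4; β=1, v≡9 (mod 11); (4|11)=+1, (9|11)=+1; sign (−1)^0·+1^1·+1^0 = +1.
(a,b)_∞: sgn(-97643)=−, sgn(-13042315)=−, so -1.
(a,b)_7: α=1, u≡2; β=2, v≡4 (mod 7); (2|7)=+1, (4|7)=+1; sign (−1)^0·+1^2·+1^1 = +1.
(a,b)_17: α=0, u≡6; β=1, v≡13 (mod 17); (6|17)=-1, (13|17)=+1; sign (−1)^0·-1^1·+1^0 = -1.
(a,b)_2: α=2, β=-8; u≡5, v≡5 (mod 8); ε(u)ε(v)=0·0, αω(v)=2·1, βω(u)=-8·1; sum ≡ 0  ⇒  +1.
Ram(-97643, -13042315) = {5, 13, 17, ∞}; no ℚ_5-point on the conic.

[5, 13, 17, inf]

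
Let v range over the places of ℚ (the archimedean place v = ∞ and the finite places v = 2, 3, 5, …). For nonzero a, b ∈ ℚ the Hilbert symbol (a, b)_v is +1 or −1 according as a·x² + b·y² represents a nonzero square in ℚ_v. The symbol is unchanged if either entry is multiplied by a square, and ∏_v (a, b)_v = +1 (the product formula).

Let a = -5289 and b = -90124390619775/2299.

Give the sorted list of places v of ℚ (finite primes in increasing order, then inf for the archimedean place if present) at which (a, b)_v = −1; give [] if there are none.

Mod squares: a ≡ -5289, b ≡ -30229. Check v ∈ {∞, 2, 3, 5, 11, 19, 37, 41, 43}.
v=43: a=43^1·(≡6), b=43^3·(≡26) mod 43; (6|43)=+1, (26|43)=-1; (−1)^{1·3·21}·(+1)^3·(-1)^1 = +1.
v=∞: -5289 < 0 and -30229 < 0  ⇒  (a,b)_∞ = -1.
v=37: a=37^0·(≡2), b=37^1·(≡11) mod 37; (2|37)=-1, (11|37)=+1; (−1)^{0·1·18}·(-1)^1·(+1)^0 = -1.
v=5: a=5^0·(≡1), b=5^2·(≡1) mod 5; (1|5)=+1, (1|5)=+1; (−1)^{0·2·2}·(+1)^2·(+1)^0 = +1.
v=2: v_2(a)=0, v_2(b)=0; units ≡ 7, 3 (mod 8); ε·ε+αω+βω = 1·1+0·1+0·0 ≡ 1  ⇒  (a,b)_2 = -1.
v=19: a=19^0·(≡12), b=19^-1·(≡5) mod 19; (12|19)=-1, (5|19)=+1; (−1)^{0·-1·9}·(-1)^-1·(+1)^0 = -1.
v=41: a=41^1·(≡35), b=41^2·(≡19) mod 41; (35|41)=-1, (19|41)=-1; (−1)^{1·2·20}·(-1)^2·(-1)^1 = -1.
v=3: a=3^1·(≡1), b=3^6·(≡2) mod 3; (1|3)=+1, (2|3)=-1; (−1)^{1·6·1}·(+1)^6·(-1)^1 = -1.
v=11: a=11^0·(≡2), b=11^-2·(≡2) mod 11; (2|11)=-1, (2|11)=-1; (−1)^{0·-2·5}·(-1)^-2·(-1)^0 = +1.
(-5289, -30229 / ℚ) ramifies at {2, 3, 19, 37, 41, ∞}: a division algebra.

[2, 3, 19, 37, 41, inf]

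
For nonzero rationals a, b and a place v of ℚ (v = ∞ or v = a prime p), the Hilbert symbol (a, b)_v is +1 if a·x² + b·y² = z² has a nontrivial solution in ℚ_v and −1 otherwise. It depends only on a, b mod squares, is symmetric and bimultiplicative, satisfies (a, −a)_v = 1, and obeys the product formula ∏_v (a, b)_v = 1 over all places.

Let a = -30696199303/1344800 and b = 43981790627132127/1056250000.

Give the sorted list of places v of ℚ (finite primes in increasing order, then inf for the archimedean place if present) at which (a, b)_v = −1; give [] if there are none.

[11, 19]

Mod squares: a ≡ -9614, b ≡ 4807. Check v ∈ {∞, 2, 3, 5, 7, 11, 13, 19, 23, 41}.
v=41: a=41^-2·(≡10), b=41^0·(≡18) mod 41; (10|41)=+1, (18|41)=+1; (−1)^{-2·0·20}·(+1)^0·(+1)^-2 = +1.
v=∞: -9614 < 0 and 4807 > 0  ⇒  (a,b)_∞ = +1.
v=5: a=5^-2·(≡1), b=5^-8·(≡3) mod 5; (1|5)=+1, (3|5)=-1; (−1)^{-2·-8·2}·(+1)^-8·(-1)^-2 = +1.
v=3: a=3^0·(≡1), b=3^4·(≡1) mod 3; (1|3)=+1, (1|3)=+1; (−1)^{0·4·1}·(+1)^4·(+1)^0 = +1.
v=2: v_2(a)=-5, v_2(b)=-4; units ≡ 1, 7 (mod 8); ε·ε+αω+βω = 0·1+-5·0+-4·0 ≡ 0  ⇒  (a,b)_2 = +1.
v=13: a=13^0·(≡5), b=13^-2·(≡1) mod 13; (5|13)=-1, (1|13)=+1; (−1)^{0·-2·6}·(-1)^-2·(+1)^0 = +1.
v=11: a=11^1·(≡10), b=11^1·(≡8) mod 11; (10|11)=-1, (8|11)=-1; (−1)^{1·1·5}·(-1)^1·(-1)^1 = -1.
v=7: a=7^2·(≡2), b=7^4·(≡6) mod 7; (2|7)=+1, (6|7)=-1; (−1)^{2·4·3}·(+1)^4·(-1)^2 = +1.
v=23: a=23^1·(≡11), b=23^1·(≡18) mod 23; (11|23)=-1, (18|23)=+1; (−1)^{1·1·11}·(-1)^1·(+1)^1 = +1.
v=19: a=19^5·(≡9), b=19^7·(≡4) mod 19; (9|19)=+1, (4|19)=+1; (−1)^{5·7·9}·(+1)^7·(+1)^5 = -1.
(-9614, 4807 / ℚ) ramifies at {11, 19}: a division algebra.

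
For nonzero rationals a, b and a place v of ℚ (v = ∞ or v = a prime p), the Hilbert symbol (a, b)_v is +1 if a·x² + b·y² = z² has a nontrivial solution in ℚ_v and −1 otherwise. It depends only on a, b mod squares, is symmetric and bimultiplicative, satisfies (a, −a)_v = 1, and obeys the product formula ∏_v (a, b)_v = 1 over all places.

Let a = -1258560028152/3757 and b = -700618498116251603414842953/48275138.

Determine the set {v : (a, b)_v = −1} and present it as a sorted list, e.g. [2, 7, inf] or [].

[2, 3, 7, 23, 43, inf]

(a, b) ≡ (-464646, -73186) mod (ℚ^×)²; places V = {2, 3, 7, 13, 17, 19, 23, 37, 43, ∞}.
(a,b)_∞: sgn(-464646)=−, sgn(-73186)=−, so -1.
(a,b)_7: α=1, u≡6; β=2, v≡3 (mod 7); (6|7)=-1, (3|7)=-1; sign (−1)^0·-1^2·-1^1 = -1.
(a,b)_23: α=3, u≡14; β=3, v≡21 (mod 23); (14|23)=-1, (21|23)=-1; sign (−1)^1·-1^3·-1^3 = -1.
(a,b)_13: α=-1, u≡5; β=2, v≡12 (mod 13); (5|13)=-1, (12|13)=+1; sign (−1)^0·-1^2·+1^-1 = +1.
(a,b)_3: α=3, u≡2; β=14, v≡2 (mod 3); (2|3)=-1, (2|3)=-1; sign (−1)^0·-1^14·-1^3 = -1.
(a,b)_17: α=-2, u≡2; β=-6, v≡16 (mod 17); (2|17)=+1, (16|17)=+1; sign (−1)^0·+1^-6·+1^-2 = +1.
(a,b)_19: α=0, u≡14; β=2, v≡10 (mod 19); (14|19)=-1, (10|19)=-1; sign (−1)^0·-1^2·-1^0 = +1.
(a,b)_2: α=3, β=-1; u≡5, v≡7 (mod 8); ε(u)ε(v)=0·1, αω(v)=3·0, βω(u)=-1·1; sum ≡ 1  ⇒  -1.
(a,b)_37: α=1, u≡20; β=3, v≡31 (mod 37); (20|37)=-1, (31|37)=-1; sign (−1)^0·-1^3·-1^1 = +1.
(a,b)_43: α=2, u≡27; β=3, v≡42 (mod 43); (27|43)=-1, (42|43)=-1; sign (−1)^0·-1^3·-1^2 = -1.
(-464646, -73186 / ℚ) ramifies at {2, 3, 7, 23, 43, ∞}: a division algebra.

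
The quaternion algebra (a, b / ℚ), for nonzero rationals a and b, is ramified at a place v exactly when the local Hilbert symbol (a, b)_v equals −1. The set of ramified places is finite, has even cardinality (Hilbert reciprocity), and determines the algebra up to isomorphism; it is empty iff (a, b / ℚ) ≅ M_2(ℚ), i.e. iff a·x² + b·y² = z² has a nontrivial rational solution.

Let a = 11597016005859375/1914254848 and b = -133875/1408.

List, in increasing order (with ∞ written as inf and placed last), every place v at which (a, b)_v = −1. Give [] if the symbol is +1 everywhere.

[2, 5, 7, 17]

(a, b) ≡ (2618, -13090) mod (ℚ^×)²; places V = {2, 3, 5, 7, 11, 13, 17, 53, ∞}.
(a,b)_5: α=10, u≡3; β=3, v≡3 (mod 5); (3|5)=-1, (3|5)=-1; sign (−1)^0·-1^3·-1^10 = -1.
(a,b)_53: α=-2, u≡35; β=0, v≡16 (mod 53); (35|53)=-1, (16|53)=+1; sign (−1)^0·-1^0·+1^-2 = +1.
(a,b)_13: α=2, u≡6; β=0, v≡3 (mod 13); (6|13)=-1, (3|13)=+1; sign (−1)^0·-1^0·+1^2 = +1.
(a,b)_7: α=1, u≡5; β=1, v≡6 (mod 7); (5|7)=-1, (6|7)=-1; sign (−1)^1·-1^1·-1^1 = -1.
(a,b)_11: α=-3, u≡7; β=-1, v≡4 (mod 11); (7|11)=-1, (4|11)=+1; sign (−1)^1·-1^-1·+1^-3 = +1.
(a,b)_∞: sgn(2618)=+, sgn(-13090)=−, so +1.
(a,b)_3: α=10, u≡2; β=2, v≡2 (mod 3); (2|3)=-1, (2|3)=-1; sign (−1)^0·-1^2·-1^10 = +1.
(a,b)_2: α=-9, β=-7; u≡5, v≡7 (mod 8); ε(u)ε(v)=0·1, αω(v)=-9·0, βω(u)=-7·1; sum ≡ 1  ⇒  -1.
(a,b)_17: α=1, u≡1; β=1, v≡7 (mod 17); (1|17)=+1, (7|17)=-1; sign (−1)^0·+1^1·-1^1 = -1.
|Ram(2618, -13090)| = 4, even; anisotropic at {2, 5, 7, 17}.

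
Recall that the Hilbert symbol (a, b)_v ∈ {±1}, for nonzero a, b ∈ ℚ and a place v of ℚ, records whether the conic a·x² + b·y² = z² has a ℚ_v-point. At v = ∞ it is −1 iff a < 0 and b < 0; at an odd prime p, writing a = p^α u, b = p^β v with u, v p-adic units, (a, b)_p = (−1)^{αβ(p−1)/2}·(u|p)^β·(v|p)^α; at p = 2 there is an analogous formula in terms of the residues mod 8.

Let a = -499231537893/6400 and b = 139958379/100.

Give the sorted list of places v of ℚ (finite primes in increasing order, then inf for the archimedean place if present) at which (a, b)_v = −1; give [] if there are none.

(a, b) ≡ (-39237, 11) mod (ℚ^×)²; places V = {2, 3, 5, 11, 29, 41, ∞}.
(a,b)_∞: sgn(-39237)=−, sgn(11)=+, so +1.
(a,b)_11: α=1, u≡8; β=1, v≡9 (mod 11); (8|11)=-1, (9|11)=+1; sign (−1)^1·-1^1·+1^1 = +1.
(a,b)_41: α=3, u≡15; β=2, v≡13 (mod 41); (15|41)=-1, (13|41)=-1; sign (−1)^0·-1^2·-1^3 = -1.
(a,b)_29: α=3, u≡10; β=2, v≡8 (mod 29); (10|29)=-1, (8|29)=-1; sign (−1)^0·-1^2·-1^3 = -1.
(a,b)_2: α=-8, β=-2; u≡3, v≡3 (mod 8); ε(u)ε(v)=1·1, αω(v)=-8·1, βω(u)=-2·1; sum ≡ 1  ⇒  -1.
(a,b)_3: α=3, u≡1; β=2, v≡2 (mod 3); (1|3)=+1, (2|3)=-1; sign (−1)^0·+1^2·-1^3 = -1.
(a,b)_5: α=-2, u≡2; β=-2, v≡1 (mod 5); (2|5)=-1, (1|5)=+1; sign (−1)^0·-1^-2·+1^-2 = +1.
|Ram(-39237, 11)| = 4, even; anisotropic at {2, 3, 29, 41}.

[2, 3, 29, 41]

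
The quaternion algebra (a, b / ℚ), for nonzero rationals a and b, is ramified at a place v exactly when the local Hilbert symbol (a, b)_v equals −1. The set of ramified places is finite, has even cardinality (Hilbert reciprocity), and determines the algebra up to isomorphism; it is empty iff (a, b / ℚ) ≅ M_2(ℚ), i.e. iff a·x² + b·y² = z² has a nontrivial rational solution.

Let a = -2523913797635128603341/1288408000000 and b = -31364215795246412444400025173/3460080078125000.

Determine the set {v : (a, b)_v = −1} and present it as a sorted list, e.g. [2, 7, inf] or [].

[2, 7, 11, 13, 23, inf]

Mod squares: a ≡ -203918, b ≡ -29946. Check v ∈ {∞, 2, 3, 5, 7, 11, 13, 17, 23, 31}.
v=3: a=3^6·(≡1), b=3^11·(≡2) mod 3; (1|3)=+1, (2|3)=-1; (−1)^{6·11·1}·(+1)^11·(-1)^6 = +1.
v=11: a=11^-5·(≡7), b=11^-6·(≡8) mod 11; (7|11)=-1, (8|11)=-1; (−1)^{-5·-6·5}·(-1)^-6·(-1)^-5 = -1.
v=∞: -203918 < 0 and -29946 < 0  ⇒  (a,b)_∞ = -1.
v=13: a=13^5·(≡2), b=13^8·(≡8) mod 13; (2|13)=-1, (8|13)=-1; (−1)^{5·8·6}·(-1)^8·(-1)^5 = -1.
v=23: a=23^1·(≡13), b=23^1·(≡6) mod 23; (13|23)=+1, (6|23)=+1; (−1)^{1·1·11}·(+1)^1·(+1)^1 = -1.
v=31: a=31^5·(≡14), b=31^7·(≡30) mod 31; (14|31)=+1, (30|31)=-1; (−1)^{5·7·15}·(+1)^7·(-1)^5 = +1.
v=2: v_2(a)=-9, v_2(b)=-3; units ≡ 1, 3 (mod 8); ε·ε+αω+βω = 0·1+-9·1+-3·0 ≡ 1  ⇒  (a,b)_2 = -1.
v=5: a=5^-6·(≡2), b=5^-12·(≡4) mod 5; (2|5)=-1, (4|5)=+1; (−1)^{-6·-12·2}·(-1)^-12·(+1)^-6 = +1.
v=17: a=17^2·(≡5), b=17^0·(≡9) mod 17; (5|17)=-1, (9|17)=+1; (−1)^{2·0·8}·(-1)^0·(+1)^2 = +1.
v=7: a=7^2·(≡3), b=7^3·(≡5) mod 7; (3|7)=-1, (5|7)=-1; (−1)^{2·3·3}·(-1)^3·(-1)^2 = -1.
Ram(-203918, -29946) = {2, 7, 11, 13, 23, ∞}; no ℚ_2-point on the conic.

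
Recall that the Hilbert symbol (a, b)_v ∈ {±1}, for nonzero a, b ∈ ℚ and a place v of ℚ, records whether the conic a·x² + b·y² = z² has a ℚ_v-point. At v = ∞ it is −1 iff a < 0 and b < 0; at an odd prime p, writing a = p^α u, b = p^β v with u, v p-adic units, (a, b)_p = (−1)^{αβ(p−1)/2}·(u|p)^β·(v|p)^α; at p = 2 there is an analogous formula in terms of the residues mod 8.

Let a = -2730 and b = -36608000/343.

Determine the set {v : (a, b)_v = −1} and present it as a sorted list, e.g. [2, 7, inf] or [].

[2, 5, 13, inf]

(a, b) ≡ (-2730, -10010) mod (ℚ^×)²; places V = {2, 3, 5, 7, 11, 13, ∞}.
(a,b)_11: α=0, u≡9; β=1, v≡3 (mod 11); (9|11)=+1, (3|11)=+1; sign (−1)^0·+1^1·+1^0 = +1.
(a,b)_∞: sgn(-2730)=−, sgn(-10010)=−, so -1.
(a,b)_7: α=1, u≡2; β=-3, v≡5 (mod 7); (2|7)=+1, (5|7)=-1; sign (−1)^1·+1^-3·-1^1 = +1.
(a,b)_3: α=1, u≡2; β=0, v≡1 (mod 3); (2|3)=-1, (1|3)=+1; sign (−1)^0·-1^0·+1^1 = +1.
(a,b)_2: α=1, β=11; u≡3, v≡3 (mod 8); ε(u)ε(v)=1·1, αω(v)=1·1, βω(u)=11·1; sum ≡ 1  ⇒  -1.
(a,b)_13: α=1, u≡11; β=1, v≡12 (mod 13); (11|13)=-1, (12|13)=+1; sign (−1)^0·-1^1·+1^1 = -1.
(a,b)_5: α=1, u≡4; β=3, v≡2 (mod 5); (4|5)=+1, (2|5)=-1; sign (−1)^0·+1^3·-1^1 = -1.
Ram(-2730, -10010) = {2, 5, 13, ∞}; no ℚ_2-point on the conic.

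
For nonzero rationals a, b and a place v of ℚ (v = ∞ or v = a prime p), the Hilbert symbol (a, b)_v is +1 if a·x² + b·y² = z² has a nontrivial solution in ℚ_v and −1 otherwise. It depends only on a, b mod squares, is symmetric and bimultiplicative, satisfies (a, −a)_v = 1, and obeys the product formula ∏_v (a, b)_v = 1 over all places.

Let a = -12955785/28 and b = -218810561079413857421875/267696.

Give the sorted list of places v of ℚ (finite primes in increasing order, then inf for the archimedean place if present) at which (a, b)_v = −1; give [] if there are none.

[11, 23, 41, inf]

(a, b) ≡ (-41055, -1379609) mod (ℚ^×)²; places V = {2, 3, 5, 7, 11, 13, 17, 19, 23, 41, 47, ∞}.
(a,b)_19: α=0, u≡16; β=1, v≡4 (mod 19); (16|19)=+1, (4|19)=+1; sign (−1)^0·+1^1·+1^0 = +1.
(a,b)_13: α=0, u≡1; β=-2, v≡10 (mod 13); (1|13)=+1, (10|13)=+1; sign (−1)^0·+1^-2·+1^0 = +1.
(a,b)_17: α=1, u≡2; β=2, v≡16 (mod 17); (2|17)=+1, (16|17)=+1; sign (−1)^0·+1^2·+1^1 = +1.
(a,b)_23: α=1, u≡18; β=5, v≡4 (mod 23); (18|23)=+1, (4|23)=+1; sign (−1)^1·+1^5·+1^1 = -1.
(a,b)_7: α=-1, u≡1; β=1, v≡6 (mod 7); (1|7)=+1, (6|7)=-1; sign (−1)^1·+1^1·-1^-1 = +1.
(a,b)_3: α=1, u≡1; β=-2, v≡1 (mod 3); (1|3)=+1, (1|3)=+1; sign (−1)^0·+1^-2·+1^1 = +1.
(a,b)_47: α=2, u≡44; β=2, v≡45 (mod 47); (44|47)=-1, (45|47)=-1; sign (−1)^0·-1^2·-1^2 = +1.
(a,b)_41: α=0, u≡15; β=1, v≡26 (mod 41); (15|41)=-1, (26|41)=-1; sign (−1)^0·-1^1·-1^0 = -1.
(a,b)_5: α=1, u≡1; β=10, v≡1 (mod 5); (1|5)=+1, (1|5)=+1; sign (−1)^0·+1^10·+1^1 = +1.
(a,b)_2: α=-2, β=-4; u≡1, v≡7 (mod 8); ε(u)ε(v)=0·1, αω(v)=-2·0, βω(u)=-4·0; sum ≡ 0  ⇒  +1.
(a,b)_∞: sgn(-41055)=−, sgn(-1379609)=−, so -1.
(a,b)_11: α=0, u≡8; β=-1, v≡1 (mod 11); (8|11)=-1, (1|11)=+1; sign (−1)^0·-1^-1·+1^0 = -1.
(-41055, -1379609 / ℚ) ramifies at {11, 23, 41, ∞}: a division algebra.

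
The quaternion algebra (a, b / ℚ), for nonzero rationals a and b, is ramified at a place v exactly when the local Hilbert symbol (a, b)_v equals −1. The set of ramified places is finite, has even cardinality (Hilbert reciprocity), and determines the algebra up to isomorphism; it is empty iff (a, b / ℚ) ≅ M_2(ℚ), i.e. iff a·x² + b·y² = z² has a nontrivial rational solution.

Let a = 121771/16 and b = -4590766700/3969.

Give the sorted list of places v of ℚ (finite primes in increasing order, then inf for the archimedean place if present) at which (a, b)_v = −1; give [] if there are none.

(a, b) ≡ (121771, -323) mod (ℚ^×)²; places V = {2, 3, 5, 7, 13, 17, 19, 29, ∞}.
(a,b)_5: α=0, u≡1; β=2, v≡3 (mod 5); (1|5)=+1, (3|5)=-1; sign (−1)^0·+1^2·-1^0 = +1.
(a,b)_∞: sgn(121771)=+, sgn(-323)=−, so +1.
(a,b)_19: α=1, u≡17; β=1, v≡12 (mod 19); (17|19)=+1, (12|19)=-1; sign (−1)^1·+1^1·-1^1 = +1.
(a,b)_3: α=0, u≡1; β=-4, v≡1 (mod 3); (1|3)=+1, (1|3)=+1; sign (−1)^0·+1^-4·+1^0 = +1.
(a,b)_29: α=1, u≡25; β=2, v≡22 (mod 29); (25|29)=+1, (22|29)=+1; sign (−1)^0·+1^2·+1^1 = +1.
(a,b)_13: α=1, u≡11; β=2, v≡8 (mod 13); (11|13)=-1, (8|13)=-1; sign (−1)^0·-1^2·-1^1 = -1.
(a,b)_17: α=1, u≡11; β=1, v≡13 (mod 17); (11|17)=-1, (13|17)=+1; sign (−1)^0·-1^1·+1^1 = -1.
(a,b)_7: α=0, u≡3; β=-2, v≡3 (mod 7); (3|7)=-1, (3|7)=-1; sign (−1)^0·-1^-2·-1^0 = +1.
(a,b)_2: α=-4, β=2; u≡3, v≡5 (mod 8); ε(u)ε(v)=1·0, αω(v)=-4·1, βω(u)=2·1; sum ≡ 0  ⇒  +1.
(121771, -323 / ℚ) ramifies at {13, 17}: a division algebra.

[13, 17]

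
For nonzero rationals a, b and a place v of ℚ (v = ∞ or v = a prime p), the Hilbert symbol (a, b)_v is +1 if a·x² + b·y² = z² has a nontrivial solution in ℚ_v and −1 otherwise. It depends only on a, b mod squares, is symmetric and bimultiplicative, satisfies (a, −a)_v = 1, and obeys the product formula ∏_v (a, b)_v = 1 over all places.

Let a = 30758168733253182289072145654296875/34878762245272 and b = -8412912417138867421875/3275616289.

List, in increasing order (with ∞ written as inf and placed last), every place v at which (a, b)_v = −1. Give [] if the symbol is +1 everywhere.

[2, 3, 5, 11, 13, 19]

Mod squares: a ≡ 27170, b ≡ -3315. Check v ∈ {∞, 2, 3, 5, 7, 11, 13, 17, 19, 43}.
v=17: a=17^2·(≡9), b=17^1·(≡9) mod 17; (9|17)=+1, (9|17)=+1; (−1)^{2·1·8}·(+1)^1·(+1)^2 = +1.
v=5: a=5^11·(≡4), b=5^7·(≡3) mod 5; (4|5)=+1, (3|5)=-1; (−1)^{11·7·2}·(+1)^7·(-1)^11 = -1.
v=7: a=7^6·(≡3), b=7^4·(≡3) mod 7; (3|7)=-1, (3|7)=-1; (−1)^{6·4·3}·(-1)^4·(-1)^6 = +1.
v=2: v_2(a)=-3, v_2(b)=0; units ≡ 1, 5 (mod 8); ε·ε+αω+βω = 0·0+-3·1+0·0 ≡ 1  ⇒  (a,b)_2 = -1.
v=43: a=43^-2·(≡27), b=43^-2·(≡34) mod 43; (27|43)=-1, (34|43)=-1; (−1)^{-2·-2·21}·(-1)^-2·(-1)^-2 = +1.
v=13: a=13^7·(≡10), b=13^5·(≡11) mod 13; (10|13)=+1, (11|13)=-1; (−1)^{7·5·6}·(+1)^5·(-1)^7 = -1.
v=∞: 27170 > 0 and -3315 < 0  ⇒  (a,b)_∞ = +1.
v=19: a=19^3·(≡9), b=19^2·(≡3) mod 19; (9|19)=+1, (3|19)=-1; (−1)^{3·2·9}·(+1)^2·(-1)^3 = -1.
v=11: a=11^-9·(≡10), b=11^-6·(≡8) mod 11; (10|11)=-1, (8|11)=-1; (−1)^{-9·-6·5}·(-1)^-6·(-1)^-9 = -1.
v=3: a=3^16·(≡2), b=3^9·(≡2) mod 3; (2|3)=-1, (2|3)=-1; (−1)^{16·9·1}·(-1)^9·(-1)^16 = -1.
(27170, -3315 / ℚ) ramifies at {2, 3, 5, 11, 13, 19}: a division algebra.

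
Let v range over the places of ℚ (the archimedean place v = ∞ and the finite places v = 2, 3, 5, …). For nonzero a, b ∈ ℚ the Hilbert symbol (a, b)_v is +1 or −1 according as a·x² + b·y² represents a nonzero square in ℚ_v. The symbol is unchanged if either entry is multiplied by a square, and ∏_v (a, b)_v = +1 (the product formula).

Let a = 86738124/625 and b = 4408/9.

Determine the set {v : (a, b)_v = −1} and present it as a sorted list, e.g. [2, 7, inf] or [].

[19, 31]

Mod squares: a ≡ 179211, b ≡ 1102. Check v ∈ {∞, 2, 3, 5, 11, 19, 29, 31, 41, 47}.
v=19: a=19^0·(≡15), b=19^1·(≡11) mod 19; (15|19)=-1, (11|19)=+1; (−1)^{0·1·9}·(-1)^1·(+1)^0 = -1.
v=∞: 179211 > 0 and 1102 > 0  ⇒  (a,b)_∞ = +1.
v=29: a=29^0·(≡25), b=29^1·(≡4) mod 29; (25|29)=+1, (4|29)=+1; (−1)^{0·1·14}·(+1)^1·(+1)^0 = +1.
v=5: a=5^-4·(≡4), b=5^0·(≡2) mod 5; (4|5)=+1, (2|5)=-1; (−1)^{-4·0·2}·(+1)^0·(-1)^-4 = +1.
v=41: a=41^1·(≡21), b=41^0·(≡16) mod 41; (21|41)=+1, (16|41)=+1; (−1)^{1·0·20}·(+1)^0·(+1)^1 = +1.
v=11: a=11^2·(≡2), b=11^0·(≡7) mod 11; (2|11)=-1, (7|11)=-1; (−1)^{2·0·5}·(-1)^0·(-1)^2 = +1.
v=31: a=31^1·(≡26), b=31^0·(≡11) mod 31; (26|31)=-1, (11|31)=-1; (−1)^{1·0·15}·(-1)^0·(-1)^1 = -1.
v=47: a=47^1·(≡6), b=47^0·(≡25) mod 47; (6|47)=+1, (25|47)=+1; (−1)^{1·0·23}·(+1)^0·(+1)^1 = +1.
v=3: a=3^1·(≡1), b=3^-2·(≡1) mod 3; (1|3)=+1, (1|3)=+1; (−1)^{1·-2·1}·(+1)^-2·(+1)^1 = +1.
v=2: v_2(a)=2, v_2(b)=3; units ≡ 3, 7 (mod 8); ε·ε+αω+βω = 1·1+2·0+3·1 ≡ 0  ⇒  (a,b)_2 = +1.
Ram(179211, 1102) = {19, 31}; no ℚ_19-point on the conic.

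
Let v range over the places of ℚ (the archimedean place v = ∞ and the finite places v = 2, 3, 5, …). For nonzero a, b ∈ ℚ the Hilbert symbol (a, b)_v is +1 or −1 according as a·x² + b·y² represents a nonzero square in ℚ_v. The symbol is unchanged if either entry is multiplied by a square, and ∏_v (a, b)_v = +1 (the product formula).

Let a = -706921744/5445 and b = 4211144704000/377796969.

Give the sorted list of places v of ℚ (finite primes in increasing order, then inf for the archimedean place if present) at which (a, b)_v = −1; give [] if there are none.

Mod squares: a ≡ -5, b ≡ 115. Check v ∈ {∞, 2, 3, 5, 11, 13, 17, 19, 23, 31}.
v=11: a=11^-2·(≡10), b=11^-2·(≡5) mod 11; (10|11)=-1, (5|11)=+1; (−1)^{-2·-2·5}·(-1)^-2·(+1)^-2 = +1.
v=2: v_2(a)=4, v_2(b)=14; units ≡ 3, 3 (mod 8); ε·ε+αω+βω = 1·1+4·1+14·1 ≡ 1  ⇒  (a,b)_2 = -1.
v=19: a=19^0·(≡18), b=19^-2·(≡5) mod 19; (18|19)=-1, (5|19)=+1; (−1)^{0·-2·9}·(-1)^-2·(+1)^0 = +1.
v=17: a=17^4·(≡14), b=17^0·(≡8) mod 17; (14|17)=-1, (8|17)=+1; (−1)^{4·0·8}·(-1)^0·(+1)^4 = +1.
v=23: a=23^2·(≡6), b=23^3·(≡22) mod 23; (6|23)=+1, (22|23)=-1; (−1)^{2·3·11}·(+1)^3·(-1)^2 = +1.
v=5: a=5^-1·(≡4), b=5^3·(≡3) mod 5; (4|5)=+1, (3|5)=-1; (−1)^{-1·3·2}·(+1)^3·(-1)^-1 = -1.
v=3: a=3^-2·(≡1), b=3^-2·(≡1) mod 3; (1|3)=+1, (1|3)=+1; (−1)^{-2·-2·1}·(+1)^-2·(+1)^-2 = +1.
v=13: a=13^0·(≡11), b=13^2·(≡5) mod 13; (11|13)=-1, (5|13)=-1; (−1)^{0·2·6}·(-1)^2·(-1)^0 = +1.
v=∞: -5 < 0 and 115 > 0  ⇒  (a,b)_∞ = +1.
v=31: a=31^0·(≡26), b=31^-2·(≡11) mod 31; (26|31)=-1, (11|31)=-1; (−1)^{0·-2·15}·(-1)^-2·(-1)^0 = +1.
|Ram(-5, 115)| = 2, even; anisotropic at {2, 5}.

[2, 5]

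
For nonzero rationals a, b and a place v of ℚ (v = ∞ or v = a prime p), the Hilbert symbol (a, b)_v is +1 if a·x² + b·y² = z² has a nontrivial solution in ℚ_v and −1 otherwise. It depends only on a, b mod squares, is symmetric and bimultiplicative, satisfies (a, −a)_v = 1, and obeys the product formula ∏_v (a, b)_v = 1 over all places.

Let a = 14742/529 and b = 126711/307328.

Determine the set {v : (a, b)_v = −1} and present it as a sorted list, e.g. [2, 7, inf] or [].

[3, 13]

Mod squares: a ≡ 182, b ≡ 78. Check v ∈ {∞, 2, 3, 7, 13, 19, 23}.
v=13: a=13^1·(≡9), b=13^1·(≡11) mod 13; (9|13)=+1, (11|13)=-1; (−1)^{1·1·6}·(+1)^1·(-1)^1 = -1.
v=∞: 182 > 0 and 78 > 0  ⇒  (a,b)_∞ = +1.
v=2: v_2(a)=1, v_2(b)=-7; units ≡ 3, 7 (mod 8); ε·ε+αω+βω = 1·1+1·0+-7·1 ≡ 0  ⇒  (a,b)_2 = +1.
v=23: a=23^-2·(≡22), b=23^0·(≡2) mod 23; (22|23)=-1, (2|23)=+1; (−1)^{-2·0·11}·(-1)^0·(+1)^-2 = +1.
v=7: a=7^1·(≡5), b=7^-4·(≡2) mod 7; (5|7)=-1, (2|7)=+1; (−1)^{1·-4·3}·(-1)^-4·(+1)^1 = +1.
v=19: a=19^0·(≡7), b=19^2·(≡3) mod 19; (7|19)=+1, (3|19)=-1; (−1)^{0·2·9}·(+1)^2·(-1)^0 = +1.
v=3: a=3^4·(≡2), b=3^3·(≡2) mod 3; (2|3)=-1, (2|3)=-1; (−1)^{4·3·1}·(-1)^3·(-1)^4 = -1.
|Ram(182, 78)| = 2, even; anisotropic at {3, 13}.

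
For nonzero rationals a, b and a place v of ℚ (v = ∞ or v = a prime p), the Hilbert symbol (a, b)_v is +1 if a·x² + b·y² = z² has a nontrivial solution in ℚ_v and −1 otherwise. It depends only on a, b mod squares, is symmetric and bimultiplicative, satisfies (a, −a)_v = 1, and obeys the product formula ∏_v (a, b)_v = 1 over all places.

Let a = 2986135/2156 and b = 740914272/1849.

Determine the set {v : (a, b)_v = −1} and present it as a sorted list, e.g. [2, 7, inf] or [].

Mod squares: a ≡ 17765, b ≡ 6118. Check v ∈ {∞, 2, 3, 5, 7, 11, 17, 19, 23, 29, 43}.
v=∞: 17765 > 0 and 6118 > 0  ⇒  (a,b)_∞ = +1.
v=3: a=3^0·(≡2), b=3^2·(≡1) mod 3; (2|3)=-1, (1|3)=+1; (−1)^{0·2·1}·(-1)^2·(+1)^0 = +1.
v=11: a=11^-1·(≡1), b=11^0·(≡10) mod 11; (1|11)=+1, (10|11)=-1; (−1)^{-1·0·5}·(+1)^0·(-1)^-1 = -1.
v=43: a=43^2·(≡4), b=43^-2·(≡20) mod 43; (4|43)=+1, (20|43)=-1; (−1)^{2·-2·21}·(+1)^-2·(-1)^2 = +1.
v=23: a=23^0·(≡4), b=23^1·(≡13) mod 23; (4|23)=+1, (13|23)=+1; (−1)^{0·1·11}·(+1)^1·(+1)^0 = +1.
v=2: v_2(a)=-2, v_2(b)=5; units ≡ 5, 3 (mod 8); ε·ε+αω+βω = 0·1+-2·1+5·1 ≡ 1  ⇒  (a,b)_2 = -1.
v=19: a=19^1·(≡6), b=19^1·(≡13) mod 19; (6|19)=+1, (13|19)=-1; (−1)^{1·1·9}·(+1)^1·(-1)^1 = +1.
v=7: a=7^-2·(≡6), b=7^1·(≡3) mod 7; (6|7)=-1, (3|7)=-1; (−1)^{-2·1·3}·(-1)^1·(-1)^-2 = -1.
v=29: a=29^0·(≡15), b=29^2·(≡4) mod 29; (15|29)=-1, (4|29)=+1; (−1)^{0·2·14}·(-1)^2·(+1)^0 = +1.
v=17: a=17^1·(≡2), b=17^0·(≡15) mod 17; (2|17)=+1, (15|17)=+1; (−1)^{1·0·8}·(+1)^0·(+1)^1 = +1.
v=5: a=5^1·(≡2), b=5^0·(≡3) mod 5; (2|5)=-1, (3|5)=-1; (−1)^{1·0·2}·(-1)^0·(-1)^1 = -1.
|Ram(17765, 6118)| = 4, even; anisotropic at {2, 5, 7, 11}.

[2, 5, 7, 11]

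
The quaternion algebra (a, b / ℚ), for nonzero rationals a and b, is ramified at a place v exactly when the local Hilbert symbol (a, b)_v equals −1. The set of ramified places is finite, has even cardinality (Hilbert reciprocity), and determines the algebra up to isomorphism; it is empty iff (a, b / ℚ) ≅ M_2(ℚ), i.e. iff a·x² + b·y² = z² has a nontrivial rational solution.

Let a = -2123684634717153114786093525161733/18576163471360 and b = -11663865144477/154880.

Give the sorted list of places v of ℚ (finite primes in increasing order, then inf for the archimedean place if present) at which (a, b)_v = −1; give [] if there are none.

(a, b) ≡ (-4370, -62985) mod (ℚ^×)²; places V = {2, 3, 5, 7, 11, 13, 17, 19, 23, ∞}.
(a,b)_2: α=-21, β=-8; u≡7, v≡7 (mod 8); ε(u)ε(v)=1·1, αω(v)=-21·0, βω(u)=-8·0; sum ≡ 1  ⇒  -1.
(a,b)_7: α=10, u≡6; β=4, v≡1 (mod 7); (6|7)=-1, (1|7)=+1; sign (−1)^0·-1^4·+1^10 = +1.
(a,b)_5: α=-1, u≡1; β=-1, v≡3 (mod 5); (1|5)=+1, (3|5)=-1; sign (−1)^0·+1^-1·-1^-1 = -1.
(a,b)_13: α=2, u≡2; β=1, v≡4 (mod 13); (2|13)=-1, (4|13)=+1; sign (−1)^0·-1^1·+1^2 = -1.
(a,b)_17: α=2, u≡9; β=1, v≡16 (mod 17); (9|17)=+1, (16|17)=+1; sign (−1)^0·+1^1·+1^2 = +1.
(a,b)_19: α=3, u≡9; β=1, v≡13 (mod 19); (9|19)=+1, (13|19)=-1; sign (−1)^1·+1^1·-1^3 = +1.
(a,b)_11: α=-6, u≡6; β=-2, v≡1 (mod 11); (6|11)=-1, (1|11)=+1; sign (−1)^0·-1^-2·+1^-6 = +1.
(a,b)_∞: sgn(-4370)=−, sgn(-62985)=−, so -1.
(a,b)_3: α=20, u≡1; β=7, v≡2 (mod 3); (1|3)=+1, (2|3)=-1; sign (−1)^0·+1^7·-1^20 = +1.
(a,b)_23: α=5, u≡20; β=2, v≡2 (mod 23); (20|23)=-1, (2|23)=+1; sign (−1)^0·-1^2·+1^5 = +1.
Ram(-4370, -62985) = {2, 5, 13, ∞}; no ℚ_2-point on the conic.

[2, 5, 13, inf]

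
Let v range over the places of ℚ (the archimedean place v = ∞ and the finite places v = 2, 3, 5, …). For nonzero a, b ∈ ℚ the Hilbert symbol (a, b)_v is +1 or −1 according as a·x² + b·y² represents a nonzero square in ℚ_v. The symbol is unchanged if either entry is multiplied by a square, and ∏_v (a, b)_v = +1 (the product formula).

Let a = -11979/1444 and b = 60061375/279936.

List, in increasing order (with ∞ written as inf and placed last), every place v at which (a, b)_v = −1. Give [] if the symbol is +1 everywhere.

[2, 11]

Mod squares: a ≡ -11, b ≡ 330. Check v ∈ {∞, 2, 3, 5, 11, 19}.
v=11: a=11^3·(≡8), b=11^3·(≡10) mod 11; (8|11)=-1, (10|11)=-1; (−1)^{3·3·5}·(-1)^3·(-1)^3 = -1.
v=2: v_2(a)=-2, v_2(b)=-7; units ≡ 5, 5 (mod 8); ε·ε+αω+βω = 0·0+-2·1+-7·1 ≡ 1  ⇒  (a,b)_2 = -1.
v=∞: -11 < 0 and 330 > 0  ⇒  (a,b)_∞ = +1.
v=5: a=5^0·(≡4), b=5^3·(≡1) mod 5; (4|5)=+1, (1|5)=+1; (−1)^{0·3·2}·(+1)^3·(+1)^0 = +1.
v=3: a=3^2·(≡1), b=3^-7·(≡2) mod 3; (1|3)=+1, (2|3)=-1; (−1)^{2·-7·1}·(+1)^-7·(-1)^2 = +1.
v=19: a=19^-2·(≡12), b=19^2·(≡16) mod 19; (12|19)=-1, (16|19)=+1; (−1)^{-2·2·9}·(-1)^2·(+1)^-2 = +1.
|Ram(-11, 330)| = 2, even; anisotropic at {2, 11}.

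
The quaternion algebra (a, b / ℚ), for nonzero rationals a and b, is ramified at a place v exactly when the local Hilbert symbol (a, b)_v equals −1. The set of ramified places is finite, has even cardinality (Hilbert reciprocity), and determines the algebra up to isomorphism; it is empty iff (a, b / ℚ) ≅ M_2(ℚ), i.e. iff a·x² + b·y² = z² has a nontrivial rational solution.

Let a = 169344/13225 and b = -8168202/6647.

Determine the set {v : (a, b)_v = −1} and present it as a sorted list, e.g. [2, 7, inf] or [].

[3, 7]

Mod squares: a ≡ 6, b ≡ -966. Check v ∈ {∞, 2, 3, 5, 7, 17, 23}.
v=∞: 6 > 0 and -966 < 0  ⇒  (a,b)_∞ = +1.
v=7: a=7^2·(≡6), b=7^5·(≡1) mod 7; (6|7)=-1, (1|7)=+1; (−1)^{2·5·3}·(-1)^5·(+1)^2 = -1.
v=23: a=23^-2·(≡9), b=23^-1·(≡12) mod 23; (9|23)=+1, (12|23)=+1; (−1)^{-2·-1·11}·(+1)^-1·(+1)^-2 = +1.
v=2: v_2(a)=7, v_2(b)=1; units ≡ 3, 5 (mod 8); ε·ε+αω+βω = 1·0+7·1+1·1 ≡ 0  ⇒  (a,b)_2 = +1.
v=17: a=17^0·(≡10), b=17^-2·(≡10) mod 17; (10|17)=-1, (10|17)=-1; (−1)^{0·-2·8}·(-1)^-2·(-1)^0 = +1.
v=5: a=5^-2·(≡1), b=5^0·(≡4) mod 5; (1|5)=+1, (4|5)=+1; (−1)^{-2·0·2}·(+1)^0·(+1)^-2 = +1.
v=3: a=3^3·(≡2), b=3^5·(≡2) mod 3; (2|3)=-1, (2|3)=-1; (−1)^{3·5·1}·(-1)^5·(-1)^3 = -1.
(6, -966 / ℚ) ramifies at {3, 7}: a division algebra.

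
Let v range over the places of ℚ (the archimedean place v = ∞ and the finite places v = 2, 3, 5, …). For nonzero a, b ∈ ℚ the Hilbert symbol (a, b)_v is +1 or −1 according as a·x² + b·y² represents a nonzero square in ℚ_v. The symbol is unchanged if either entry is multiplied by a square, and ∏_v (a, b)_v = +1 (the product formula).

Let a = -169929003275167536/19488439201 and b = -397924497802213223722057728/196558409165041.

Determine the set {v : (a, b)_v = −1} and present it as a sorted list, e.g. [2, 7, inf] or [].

Mod squares: a ≡ -36859, b ≡ -47. Check v ∈ {∞, 2, 3, 7, 11, 19, 29, 31, 37, 41, 47}.
v=41: a=41^1·(≡19), b=41^2·(≡6) mod 41; (19|41)=-1, (6|41)=-1; (−1)^{1·2·20}·(-1)^2·(-1)^1 = -1.
v=7: a=7^-6·(≡6), b=7^-4·(≡1) mod 7; (6|7)=-1, (1|7)=+1; (−1)^{-6·-4·3}·(-1)^-4·(+1)^-6 = +1.
v=3: a=3^10·(≡2), b=3^16·(≡1) mod 3; (2|3)=-1, (1|3)=+1; (−1)^{10·16·1}·(-1)^16·(+1)^10 = +1.
v=2: v_2(a)=4, v_2(b)=16; units ≡ 5, 1 (mod 8); ε·ε+αω+βω = 0·0+4·0+16·1 ≡ 0  ⇒  (a,b)_2 = +1.
v=31: a=31^1·(≡2), b=31^2·(≡27) mod 31; (2|31)=+1, (27|31)=-1; (−1)^{1·2·15}·(+1)^2·(-1)^1 = -1.
v=47: a=47^4·(≡18), b=47^3·(≡41) mod 47; (18|47)=+1, (41|47)=-1; (−1)^{4·3·23}·(+1)^3·(-1)^4 = +1.
v=29: a=29^1·(≡23), b=29^2·(≡8) mod 29; (23|29)=+1, (8|29)=-1; (−1)^{1·2·14}·(+1)^2·(-1)^1 = -1.
v=37: a=37^-2·(≡30), b=37^-4·(≡16) mod 37; (30|37)=+1, (16|37)=+1; (−1)^{-2·-4·18}·(+1)^-4·(+1)^-2 = +1.
v=∞: -36859 < 0 and -47 < 0  ⇒  (a,b)_∞ = -1.
v=19: a=19^0·(≡5), b=19^-2·(≡15) mod 19; (5|19)=+1, (15|19)=-1; (−1)^{0·-2·9}·(+1)^-2·(-1)^0 = +1.
v=11: a=11^-2·(≡2), b=11^-2·(≡8) mod 11; (2|11)=-1, (8|11)=-1; (−1)^{-2·-2·5}·(-1)^-2·(-1)^-2 = +1.
Ram(-36859, -47) = {29, 31, 41, ∞}; no ℚ_29-point on the conic.

[29, 31, 41, inf]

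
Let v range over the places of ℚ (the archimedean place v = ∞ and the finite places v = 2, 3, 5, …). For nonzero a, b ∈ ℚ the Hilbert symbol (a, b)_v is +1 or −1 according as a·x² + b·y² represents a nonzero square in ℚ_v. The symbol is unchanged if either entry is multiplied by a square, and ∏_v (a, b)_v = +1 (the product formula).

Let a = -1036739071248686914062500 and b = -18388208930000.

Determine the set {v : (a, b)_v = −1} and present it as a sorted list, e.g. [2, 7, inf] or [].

[2, 5, 13, inf]

Mod squares: a ≡ -65, b ≡ -222053. Check v ∈ {∞, 2, 5, 7, 13, 19, 29, 31}.
v=29: a=29^2·(≡1), b=29^1·(≡22) mod 29; (1|29)=+1, (22|29)=+1; (−1)^{2·1·14}·(+1)^1·(+1)^2 = +1.
v=19: a=19^2·(≡1), b=19^1·(≡17) mod 19; (1|19)=+1, (17|19)=+1; (−1)^{2·1·9}·(+1)^1·(+1)^2 = +1.
v=7: a=7^2·(≡5), b=7^2·(≡4) mod 7; (5|7)=-1, (4|7)=+1; (−1)^{2·2·3}·(-1)^2·(+1)^2 = +1.
v=∞: -65 < 0 and -222053 < 0  ⇒  (a,b)_∞ = -1.
v=5: a=5^11·(≡2), b=5^4·(≡2) mod 5; (2|5)=-1, (2|5)=-1; (−1)^{11·4·2}·(-1)^4·(-1)^11 = -1.
v=2: v_2(a)=2, v_2(b)=4; units ≡ 7, 3 (mod 8); ε·ε+αω+βω = 1·1+2·1+4·0 ≡ 1  ⇒  (a,b)_2 = -1.
v=13: a=13^5·(≡5), b=13^3·(≡4) mod 13; (5|13)=-1, (4|13)=+1; (−1)^{5·3·6}·(-1)^3·(+1)^5 = -1.
v=31: a=31^2·(≡1), b=31^1·(≡11) mod 31; (1|31)=+1, (11|31)=-1; (−1)^{2·1·15}·(+1)^1·(-1)^2 = +1.
|Ram(-65, -222053)| = 4, even; anisotropic at {2, 5, 13, ∞}.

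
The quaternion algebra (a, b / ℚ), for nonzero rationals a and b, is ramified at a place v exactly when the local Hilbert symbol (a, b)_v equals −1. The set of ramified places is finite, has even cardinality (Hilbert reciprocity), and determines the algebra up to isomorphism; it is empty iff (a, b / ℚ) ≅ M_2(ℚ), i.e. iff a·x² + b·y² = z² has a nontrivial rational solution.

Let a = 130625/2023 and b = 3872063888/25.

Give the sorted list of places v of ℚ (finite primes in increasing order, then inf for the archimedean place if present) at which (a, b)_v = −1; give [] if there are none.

[7, 11]

(a, b) ≡ (1463, 17) mod (ℚ^×)²; places V = {2, 5, 7, 11, 17, 19, ∞}.
(a,b)_∞: sgn(1463)=+, sgn(17)=+, so +1.
(a,b)_2: α=0, β=4; u≡7, v≡1 (mod 8); ε(u)ε(v)=1·0, αω(v)=0·0, βω(u)=4·0; sum ≡ 0  ⇒  +1.
(a,b)_5: α=4, u≡3; β=-2, v≡3 (mod 5); (3|5)=-1, (3|5)=-1; sign (−1)^0·-1^-2·-1^4 = +1.
(a,b)_17: α=-2, u≡2; β=1, v≡2 (mod 17); (2|17)=+1, (2|17)=+1; sign (−1)^0·+1^1·+1^-2 = +1.
(a,b)_7: α=-1, u≡6; β=6, v≡3 (mod 7); (6|7)=-1, (3|7)=-1; sign (−1)^0·-1^6·-1^-1 = -1.
(a,b)_11: α=1, u≡5; β=2, v≡7 (mod 11); (5|11)=+1, (7|11)=-1; sign (−1)^0·+1^2·-1^1 = -1.
(a,b)_19: α=1, u≡6; β=0, v≡7 (mod 19); (6|19)=+1, (7|19)=+1; sign (−1)^0·+1^0·+1^1 = +1.
|Ram(1463, 17)| = 2, even; anisotropic at {7, 11}.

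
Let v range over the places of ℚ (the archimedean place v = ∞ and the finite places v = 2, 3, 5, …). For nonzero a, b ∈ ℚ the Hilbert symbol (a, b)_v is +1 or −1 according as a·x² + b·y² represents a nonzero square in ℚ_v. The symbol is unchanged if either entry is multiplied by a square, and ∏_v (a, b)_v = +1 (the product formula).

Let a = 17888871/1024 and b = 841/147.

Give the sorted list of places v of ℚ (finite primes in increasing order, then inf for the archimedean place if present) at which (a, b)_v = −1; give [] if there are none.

(a, b) ≡ (365079, 3) mod (ℚ^×)²; places V = {2, 3, 7, 11, 13, 23, 29, 37, ∞}.
(a,b)_11: α=1, u≡10; β=0, v≡4 (mod 11); (10|11)=-1, (4|11)=+1; sign (−1)^0·-1^0·+1^1 = +1.
(a,b)_2: α=-10, β=0; u≡7, v≡3 (mod 8); ε(u)ε(v)=1·1, αω(v)=-10·1, βω(u)=0·0; sum ≡ 1  ⇒  -1.
(a,b)_13: α=1, u≡3; β=0, v≡12 (mod 13); (3|13)=+1, (12|13)=+1; sign (−1)^0·+1^0·+1^1 = +1.
(a,b)_∞: sgn(365079)=+, sgn(3)=+, so +1.
(a,b)_23: α=1, u≡18; β=0, v≡4 (mod 23); (18|23)=+1, (4|23)=+1; sign (−1)^0·+1^0·+1^1 = +1.
(a,b)_29: α=0, u≡2; β=2, v≡15 (mod 29); (2|29)=-1, (15|29)=-1; sign (−1)^0·-1^2·-1^0 = +1.
(a,b)_7: α=2, u≡4; β=-2, v≡5 (mod 7); (4|7)=+1, (5|7)=-1; sign (−1)^0·+1^-2·-1^2 = +1.
(a,b)_37: α=1, u≡12; β=0, v≡10 (mod 37); (12|37)=+1, (10|37)=+1; sign (−1)^0·+1^0·+1^1 = +1.
(a,b)_3: α=1, u≡1; β=-1, v≡1 (mod 3); (1|3)=+1, (1|3)=+1; sign (−1)^1·+1^-1·+1^1 = -1.
|Ram(365079, 3)| = 2, even; anisotropic at {2, 3}.

[2, 3]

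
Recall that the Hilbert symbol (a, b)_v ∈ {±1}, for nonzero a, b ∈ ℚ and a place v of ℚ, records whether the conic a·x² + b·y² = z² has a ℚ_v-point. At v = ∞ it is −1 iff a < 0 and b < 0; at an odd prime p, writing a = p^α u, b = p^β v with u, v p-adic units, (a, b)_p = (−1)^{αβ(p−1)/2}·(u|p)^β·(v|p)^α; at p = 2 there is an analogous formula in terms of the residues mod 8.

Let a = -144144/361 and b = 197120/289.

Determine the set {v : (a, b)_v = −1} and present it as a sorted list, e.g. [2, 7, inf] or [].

Mod squares: a ≡ -1001, b ≡ 770. Check v ∈ {∞, 2, 3, 5, 7, 11, 13, 17, 19}.
v=5: a=5^0·(≡1), b=5^1·(≡1) mod 5; (1|5)=+1, (1|5)=+1; (−1)^{0·1·2}·(+1)^1·(+1)^0 = +1.
v=2: v_2(a)=4, v_2(b)=9; units ≡ 7, 1 (mod 8); ε·ε+αω+βω = 1·0+4·0+9·0 ≡ 0  ⇒  (a,b)_2 = +1.
v=19: a=19^-2·(≡9), b=19^0·(≡13) mod 19; (9|19)=+1, (13|19)=-1; (−1)^{-2·0·9}·(+1)^0·(-1)^-2 = +1.
v=11: a=11^1·(≡7), b=11^1·(≡4) mod 11; (7|11)=-1, (4|11)=+1; (−1)^{1·1·5}·(-1)^1·(+1)^1 = +1.
v=7: a=7^1·(≡4), b=7^1·(≡3) mod 7; (4|7)=+1, (3|7)=-1; (−1)^{1·1·3}·(+1)^1·(-1)^1 = +1.
v=13: a=13^1·(≡4), b=13^0·(≡9) mod 13; (4|13)=+1, (9|13)=+1; (−1)^{1·0·6}·(+1)^0·(+1)^1 = +1.
v=17: a=17^0·(≡4), b=17^-2·(≡5) mod 17; (4|17)=+1, (5|17)=-1; (−1)^{0·-2·8}·(+1)^-2·(-1)^0 = +1.
v=3: a=3^2·(≡1), b=3^0·(≡2) mod 3; (1|3)=+1, (2|3)=-1; (−1)^{2·0·1}·(+1)^0·(-1)^2 = +1.
v=∞: -1001 < 0 and 770 > 0  ⇒  (a,b)_∞ = +1.
Ram(a, b) = ∅: the form -1001·x² + 770·y² − z² is isotropic over every ℚ_v, so by Hasse–Minkowski it is isotropic over ℚ.

[]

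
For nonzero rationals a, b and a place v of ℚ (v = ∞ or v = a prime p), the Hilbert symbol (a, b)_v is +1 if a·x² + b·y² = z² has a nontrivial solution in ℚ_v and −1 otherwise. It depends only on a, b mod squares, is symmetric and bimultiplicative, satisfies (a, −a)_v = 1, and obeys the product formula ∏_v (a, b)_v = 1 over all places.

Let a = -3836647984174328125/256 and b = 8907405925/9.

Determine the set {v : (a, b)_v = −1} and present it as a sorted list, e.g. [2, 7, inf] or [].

Mod squares: a ≡ -517, b ≡ 1333. Check v ∈ {∞, 2, 3, 5, 11, 31, 43, 47}.
v=43: a=43^2·(≡34), b=43^1·(≡24) mod 43; (34|43)=-1, (24|43)=+1; (−1)^{2·1·21}·(-1)^1·(+1)^2 = -1.
v=11: a=11^3·(≡7), b=11^2·(≡6) mod 11; (7|11)=-1, (6|11)=-1; (−1)^{3·2·5}·(-1)^2·(-1)^3 = -1.
v=31: a=31^2·(≡20), b=31^1·(≡6) mod 31; (20|31)=+1, (6|31)=-1; (−1)^{2·1·15}·(+1)^1·(-1)^2 = +1.
v=47: a=47^3·(≡36), b=47^2·(≡6) mod 47; (36|47)=+1, (6|47)=+1; (−1)^{3·2·23}·(+1)^2·(+1)^3 = +1.
v=∞: -517 < 0 and 1333 > 0  ⇒  (a,b)_∞ = +1.
v=5: a=5^6·(≡3), b=5^2·(≡3) mod 5; (3|5)=-1, (3|5)=-1; (−1)^{6·2·2}·(-1)^2·(-1)^6 = +1.
v=3: a=3^0·(≡2), b=3^-2·(≡1) mod 3; (2|3)=-1, (1|3)=+1; (−1)^{0·-2·1}·(-1)^-2·(+1)^0 = +1.
v=2: v_2(a)=-8, v_2(b)=0; units ≡ 3, 5 (mod 8); ε·ε+αω+βω = 1·0+-8·1+0·1 ≡ 0  ⇒  (a,b)_2 = +1.
Ram(-517, 1333) = {11, 43}; no ℚ_11-point on the conic.

[11, 43]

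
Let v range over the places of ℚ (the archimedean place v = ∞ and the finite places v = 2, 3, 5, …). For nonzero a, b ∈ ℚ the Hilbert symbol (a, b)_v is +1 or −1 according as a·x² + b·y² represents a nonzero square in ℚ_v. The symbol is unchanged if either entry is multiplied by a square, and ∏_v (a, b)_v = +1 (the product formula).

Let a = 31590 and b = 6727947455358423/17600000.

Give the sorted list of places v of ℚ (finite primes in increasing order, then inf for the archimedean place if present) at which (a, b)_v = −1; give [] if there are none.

[2, 3, 5, 7]

(a, b) ≡ (390, 770) mod (ℚ^×)²; places V = {2, 3, 5, 7, 11, 13, 23, 43, ∞}.
(a,b)_23: α=0, u≡11; β=2, v≡5 (mod 23); (11|23)=-1, (5|23)=-1; sign (−1)^0·-1^2·-1^0 = +1.
(a,b)_∞: sgn(390)=+, sgn(770)=+, so +1.
(a,b)_7: α=0, u≡6; β=1, v≡5 (mod 7); (6|7)=-1, (5|7)=-1; sign (−1)^0·-1^1·-1^0 = -1.
(a,b)_13: α=1, u≡12; β=0, v≡4 (mod 13); (12|13)=+1, (4|13)=+1; sign (−1)^0·+1^0·+1^1 = +1.
(a,b)_3: α=5, u≡1; β=12, v≡2 (mod 3); (1|3)=+1, (2|3)=-1; sign (−1)^0·+1^12·-1^5 = -1.
(a,b)_2: α=1, β=-9; u≡3, v≡1 (mod 8); ε(u)ε(v)=1·0, αω(v)=1·0, βω(u)=-9·1; sum ≡ 1  ⇒  -1.
(a,b)_43: α=0, u≡28; β=4, v≡26 (mod 43); (28|43)=-1, (26|43)=-1; sign (−1)^0·-1^4·-1^0 = +1.
(a,b)_11: α=0, u≡9; β=-1, v≡5 (mod 11); (9|11)=+1, (5|11)=+1; sign (−1)^0·+1^-1·+1^0 = +1.
(a,b)_5: α=1, u≡3; β=-5, v≡4 (mod 5); (3|5)=-1, (4|5)=+1; sign (−1)^0·-1^-5·+1^1 = -1.
Ram(390, 770) = {2, 3, 5, 7}; no ℚ_2-point on the conic.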